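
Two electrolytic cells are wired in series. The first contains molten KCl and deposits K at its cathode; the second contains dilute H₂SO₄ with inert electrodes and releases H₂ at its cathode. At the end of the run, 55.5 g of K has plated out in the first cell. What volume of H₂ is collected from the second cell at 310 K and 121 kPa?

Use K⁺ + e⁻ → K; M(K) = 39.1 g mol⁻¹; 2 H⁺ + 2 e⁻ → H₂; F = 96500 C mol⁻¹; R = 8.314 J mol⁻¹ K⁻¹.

n(K) = 55.5 / 39.1 = 1.419 mol, so n(e⁻) = 1 × 1.419 = 1.419 mol.
The cells are in series, so the same 1.419 mol of electrons passes through the second cell.
2 H⁺ + 2 e⁻ → H₂ — 2 mol e⁻ per mol H₂, so n(H₂) = 1.419/2 = 0.7097 mol.
V = nRT/P = (0.7097 × 8.314 × 310) / (121 × 10³) = 0.0151 m³ = 15.1 L.

15.1 L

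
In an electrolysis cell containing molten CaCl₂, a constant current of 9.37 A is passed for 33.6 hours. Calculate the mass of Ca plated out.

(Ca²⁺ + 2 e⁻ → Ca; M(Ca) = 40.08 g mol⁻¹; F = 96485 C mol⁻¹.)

235 g

Q = I·t = 9.370 A × 120960 s = 1133000 C.
n(e⁻) = Q/F = 1133000 / 96485 = 11.75 mol.
Ca²⁺ + 2 e⁻ → Ca, so n(Ca) = n(e⁻)/2 = 5.873 mol.
m = n·M = 5.873 × 40.08 = 235 g.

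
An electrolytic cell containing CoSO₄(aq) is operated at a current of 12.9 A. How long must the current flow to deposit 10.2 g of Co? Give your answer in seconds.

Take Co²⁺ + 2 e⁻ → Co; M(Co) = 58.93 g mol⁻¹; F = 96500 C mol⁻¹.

n(Co) = m/M = 10.2 / 58.93 = 0.1731 mol.
Each Co atom requires 2 electrons, so n(e⁻) = 2 × 0.1731 = 0.3462 mol.
Q = n(e⁻)·F = 0.3462 × 96500 = 33410 C.
t = Q/I = 33410 / 12.90 A = 2590 s.

2590 s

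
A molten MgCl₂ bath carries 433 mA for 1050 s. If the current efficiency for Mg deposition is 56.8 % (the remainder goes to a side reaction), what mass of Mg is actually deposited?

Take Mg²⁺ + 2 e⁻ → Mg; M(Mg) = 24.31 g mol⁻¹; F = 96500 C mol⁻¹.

Q = I·t = 0.4330 × 1050.0 = 454.6 C.
n(e⁻) = 454.6/96500 = 0.004711 mol; theoretically n(Mg) = 0.004711/2 = 0.002356 mol, m_theo = 0.05727 g.
At 56.8 % efficiency, m_actual = 0.568 × 0.05727 = 0.0325 g.

0.0325 g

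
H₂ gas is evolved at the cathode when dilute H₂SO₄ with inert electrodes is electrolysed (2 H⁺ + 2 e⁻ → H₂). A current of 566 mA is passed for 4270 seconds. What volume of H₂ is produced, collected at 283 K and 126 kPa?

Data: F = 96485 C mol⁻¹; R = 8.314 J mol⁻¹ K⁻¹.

Q = I·t = 0.5660 A × 4270.0 s = 2417 C.
n(e⁻) = Q/F = 2417 / 96485 = 0.02505 mol.
2 electrons are transferred per H₂ molecule, so n(H₂) = 0.02505 / 2 = 0.01252 mol.
V = nRT/P = (0.01252 × 8.314 × 283) / (126 × 10³ Pa) = 2.34 × 10⁻⁴ m³ = 0.234 L.

0.234 L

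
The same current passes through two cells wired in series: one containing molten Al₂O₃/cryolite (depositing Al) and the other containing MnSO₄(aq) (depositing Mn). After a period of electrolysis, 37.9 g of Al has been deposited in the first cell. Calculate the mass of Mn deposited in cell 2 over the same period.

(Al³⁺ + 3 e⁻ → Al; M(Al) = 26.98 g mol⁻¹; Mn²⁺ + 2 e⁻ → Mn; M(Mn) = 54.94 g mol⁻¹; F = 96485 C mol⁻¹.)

n(Al) = 37.9 / 26.98 = 1.405 mol.
Since Al³⁺ + 3 e⁻ → Al, n(e⁻) passed = 3 × 1.405 = 4.214 mol.
Cells in series carry the same charge, so the same 4.214 mol of electrons passes through cell 2.
Mn²⁺ + 2 e⁻ → Mn, so n(Mn) = 4.214 / 2 = 2.107 mol.
m(Mn) = 2.107 × 54.94 = 116 g.

116 g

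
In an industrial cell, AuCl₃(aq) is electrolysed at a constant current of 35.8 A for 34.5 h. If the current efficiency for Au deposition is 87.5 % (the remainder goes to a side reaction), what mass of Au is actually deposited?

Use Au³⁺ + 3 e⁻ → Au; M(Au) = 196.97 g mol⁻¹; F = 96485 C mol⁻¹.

Q = I·t = 35.80 × 124200 = 4446000 C.
n(e⁻) = 4446000/96485 = 46.08 mol; theoretically n(Au) = 46.08/3 = 15.36 mol, m_theo = 3026 g.
At 87.5 % efficiency, m_actual = 0.875 × 3026 = 2650 g.

2650 g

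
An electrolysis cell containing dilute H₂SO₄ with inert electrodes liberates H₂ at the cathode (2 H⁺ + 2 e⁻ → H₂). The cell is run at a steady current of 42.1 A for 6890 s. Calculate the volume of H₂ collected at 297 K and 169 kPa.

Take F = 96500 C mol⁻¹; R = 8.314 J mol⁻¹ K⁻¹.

Q = I·t = 42.10 A × 6890.0 s = 290100 C.
n(e⁻) = Q/F = 290100 / 96500 = 3.006 mol.
2 electrons are transferred per H₂ molecule, so n(H₂) = 3.006 / 2 = 1.503 mol.
V = nRT/P = (1.503 × 8.314 × 297) / (169 × 10³ Pa) = 0.0220 m³ = 22.0 L.

22.0 L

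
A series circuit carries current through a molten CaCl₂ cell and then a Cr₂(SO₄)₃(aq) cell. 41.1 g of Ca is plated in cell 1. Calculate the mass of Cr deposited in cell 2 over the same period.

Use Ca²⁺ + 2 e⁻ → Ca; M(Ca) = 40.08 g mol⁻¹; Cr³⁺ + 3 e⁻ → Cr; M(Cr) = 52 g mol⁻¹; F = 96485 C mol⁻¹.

n(Ca) = 41.1 / 40.08 = 1.025 mol.
Since Ca²⁺ + 2 e⁻ → Ca, n(e⁻) passed = 2 × 1.025 = 2.051 mol.
Cells in series carry the same charge, so the same 2.051 mol of electrons passes through cell 2.
Cr³⁺ + 3 e⁻ → Cr, so n(Cr) = 2.051 / 3 = 0.6836 mol.
m(Cr) = 0.6836 × 52 = 35.5 g.

35.5 g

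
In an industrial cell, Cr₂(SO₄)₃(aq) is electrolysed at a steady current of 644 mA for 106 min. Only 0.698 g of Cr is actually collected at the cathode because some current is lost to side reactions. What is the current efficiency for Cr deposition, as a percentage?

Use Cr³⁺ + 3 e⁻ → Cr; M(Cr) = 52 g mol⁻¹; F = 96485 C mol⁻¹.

Q = I·t = 0.6440 × 6360.0 = 4096 C; n(e⁻) = 4096/96485 = 0.04245 mol.
Theoretical n(Cr) = n(e⁻)/3 = 0.01415 mol, i.e. m_theo = 0.01415 × 52 = 0.7358 g.
Efficiency = m_actual / m_theo = 0.698 / 0.7358 = 94.9 %.

94.9 %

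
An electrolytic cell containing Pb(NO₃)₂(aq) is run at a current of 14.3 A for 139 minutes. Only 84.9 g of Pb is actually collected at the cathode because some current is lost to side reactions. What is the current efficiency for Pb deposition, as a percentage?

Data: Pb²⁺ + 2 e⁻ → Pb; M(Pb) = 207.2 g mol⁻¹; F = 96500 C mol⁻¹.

66.3 %

Q = I·t = 14.30 × 8340.0 = 119300 C; n(e⁻) = 119300/96500 = 1.236 mol.
Theoretical n(Pb) = n(e⁻)/2 = 0.6179 mol, i.e. m_theo = 0.6179 × 207.2 = 128.0 g.
Efficiency = m_actual / m_theo = 84.9 / 128.0 = 66.3 %.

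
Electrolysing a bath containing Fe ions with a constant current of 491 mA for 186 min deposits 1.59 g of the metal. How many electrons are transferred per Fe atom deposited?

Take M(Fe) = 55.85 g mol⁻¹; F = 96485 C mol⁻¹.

Q = I·t = 0.4910 A × 11160 s = 5480 C, so n(e⁻) = 5480/96485 = 0.05679 mol.
n(Fe) deposited = 1.59 / 55.85 = 0.02847 mol.
Electrons per atom = n(e⁻)/n(Fe) = 0.05679 / 0.02847 = 1.99 ≈ 2, so the ion is Fe²⁺.

2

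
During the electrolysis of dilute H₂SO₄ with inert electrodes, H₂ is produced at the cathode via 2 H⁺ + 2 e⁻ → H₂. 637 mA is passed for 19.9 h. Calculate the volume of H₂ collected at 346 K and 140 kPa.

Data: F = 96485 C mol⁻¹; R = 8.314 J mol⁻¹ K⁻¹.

4.86 L

Q = I·t = 0.6370 A × 71640 s = 45630 C.
n(e⁻) = Q/F = 45630 / 96485 = 0.4730 mol.
2 electrons are transferred per H₂ molecule, so n(H₂) = 0.4730 / 2 = 0.2365 mol.
V = nRT/P = (0.2365 × 8.314 × 346) / (140 × 10³ Pa) = 0.00486 m³ = 4.86 L.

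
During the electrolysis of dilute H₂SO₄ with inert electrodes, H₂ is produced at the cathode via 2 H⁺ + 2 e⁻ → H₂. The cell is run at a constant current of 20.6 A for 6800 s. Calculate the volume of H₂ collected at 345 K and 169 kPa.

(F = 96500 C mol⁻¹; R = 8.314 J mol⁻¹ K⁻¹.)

12.3 L

Q = I·t = 20.60 A × 6800.0 s = 140100 C.
n(e⁻) = Q/F = 140100 / 96500 = 1.452 mol.
2 electrons are transferred per H₂ molecule, so n(H₂) = 1.452 / 2 = 0.7258 mol.
V = nRT/P = (0.7258 × 8.314 × 345) / (169 × 10³ Pa) = 0.0123 m³ = 12.3 L.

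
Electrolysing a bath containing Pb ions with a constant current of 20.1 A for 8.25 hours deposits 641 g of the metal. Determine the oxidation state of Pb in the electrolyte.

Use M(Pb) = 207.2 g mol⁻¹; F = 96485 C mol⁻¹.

+2

Q = I·t = 20.10 A × 29700 s = 597000 C, so n(e⁻) = 597000/96485 = 6.187 mol.
n(Pb) deposited = 641 / 207.2 = 3.094 mol.
Electrons per atom = n(e⁻)/n(Pb) = 6.187 / 3.094 = 2.00 ≈ 2, so the ion is Pb²⁺.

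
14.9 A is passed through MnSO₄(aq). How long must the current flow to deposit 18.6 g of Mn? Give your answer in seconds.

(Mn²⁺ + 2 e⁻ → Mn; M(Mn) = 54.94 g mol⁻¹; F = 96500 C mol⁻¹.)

4390 s

n(Mn) = m/M = 18.6 / 54.94 = 0.3386 mol.
Each Mn atom requires 2 electrons, so n(e⁻) = 2 × 0.3386 = 0.6771 mol.
Q = n(e⁻)·F = 0.6771 × 96500 = 65340 C.
t = Q/I = 65340 / 14.90 A = 4385 s.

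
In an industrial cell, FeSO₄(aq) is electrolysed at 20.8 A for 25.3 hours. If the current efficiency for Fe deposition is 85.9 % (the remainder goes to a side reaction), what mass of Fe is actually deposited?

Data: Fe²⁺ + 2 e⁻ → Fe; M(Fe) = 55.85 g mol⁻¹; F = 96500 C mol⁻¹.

Q = I·t = 20.80 × 91080 = 1894000 C.
n(e⁻) = 1894000/96500 = 19.63 mol; theoretically n(Fe) = 19.63/2 = 9.816 mol, m_theo = 548.2 g.
At 85.9 % efficiency, m_actual = 0.859 × 548.2 = 471 g.

471 g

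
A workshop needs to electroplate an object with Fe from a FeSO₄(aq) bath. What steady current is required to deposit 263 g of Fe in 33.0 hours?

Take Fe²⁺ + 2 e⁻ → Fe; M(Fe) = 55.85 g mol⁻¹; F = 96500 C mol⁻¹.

7.65 A

n(Fe) = 263 / 55.85 = 4.709 mol.
n(e⁻) = 2 × 4.709 = 9.418 mol.
Q = n(e⁻)·F = 9.418 × 96500 = 908800 C.
I = Q/t = 908800 / 118800 s = 7.65 A.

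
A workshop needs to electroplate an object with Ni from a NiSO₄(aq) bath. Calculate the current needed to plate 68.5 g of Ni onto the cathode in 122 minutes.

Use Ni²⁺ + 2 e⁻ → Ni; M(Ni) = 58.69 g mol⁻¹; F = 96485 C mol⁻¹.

n(Ni) = 68.5 / 58.69 = 1.167 mol.
n(e⁻) = 2 × 1.167 = 2.334 mol.
Q = n(e⁻)·F = 2.334 × 96485 = 225200 C.
I = Q/t = 225200 / 7320.0 s = 30.8 A.

30.8 A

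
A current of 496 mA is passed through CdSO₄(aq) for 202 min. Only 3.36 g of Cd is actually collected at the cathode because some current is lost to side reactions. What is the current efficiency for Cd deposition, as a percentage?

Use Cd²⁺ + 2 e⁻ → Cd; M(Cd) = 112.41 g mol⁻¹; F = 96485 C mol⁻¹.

Q = I·t = 0.4960 × 12120 = 6012 C; n(e⁻) = 6012/96485 = 0.06231 mol.
Theoretical n(Cd) = n(e⁻)/2 = 0.03115 mol, i.e. m_theo = 0.03115 × 112.41 = 3.502 g.
Efficiency = m_actual / m_theo = 3.36 / 3.502 = 95.9 %.

95.9 %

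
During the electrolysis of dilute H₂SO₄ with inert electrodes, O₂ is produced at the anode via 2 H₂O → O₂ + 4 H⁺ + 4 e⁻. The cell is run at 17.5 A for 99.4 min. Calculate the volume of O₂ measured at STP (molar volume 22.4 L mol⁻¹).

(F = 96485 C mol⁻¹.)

6.06 L

Q = I·t = 17.50 A × 5964.0 s = 104400 C.
n(e⁻) = Q/F = 104400 / 96485 = 1.082 mol.
4 electrons are transferred per O₂ molecule, so n(O₂) = 1.082 / 4 = 0.2704 mol.
V = n × V_m = 0.2704 × 22.4 = 6.06 L.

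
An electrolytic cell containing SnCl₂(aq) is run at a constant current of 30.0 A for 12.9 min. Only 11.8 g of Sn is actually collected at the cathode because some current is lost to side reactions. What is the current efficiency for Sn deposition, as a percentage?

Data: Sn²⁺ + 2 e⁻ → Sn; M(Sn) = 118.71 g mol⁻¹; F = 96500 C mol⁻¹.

Q = I·t = 30.00 × 774.00 = 23220 C; n(e⁻) = 23220/96500 = 0.2406 mol.
Theoretical n(Sn) = n(e⁻)/2 = 0.1203 mol, i.e. m_theo = 0.1203 × 118.71 = 14.28 g.
Efficiency = m_actual / m_theo = 11.8 / 14.28 = 82.6 %.

82.6 %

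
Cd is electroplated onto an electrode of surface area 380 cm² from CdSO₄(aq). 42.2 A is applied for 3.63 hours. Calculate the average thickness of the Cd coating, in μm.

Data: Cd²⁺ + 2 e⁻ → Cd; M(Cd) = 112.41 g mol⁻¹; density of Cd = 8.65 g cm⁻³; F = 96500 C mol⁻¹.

Q = I·t = 42.20 × 13068 = 551500 C; n(e⁻) = 5.715 mol.
n(Cd) = n(e⁻)/2 = 2.857 mol, so m = 2.857 × 112.41 = 321.2 g.
Volume = m/ρ = 321.2 / 8.65 = 37.13 cm³.
Thickness = V/A = 37.13 / 380 = 0.0977 cm = 977 μm.

977 μm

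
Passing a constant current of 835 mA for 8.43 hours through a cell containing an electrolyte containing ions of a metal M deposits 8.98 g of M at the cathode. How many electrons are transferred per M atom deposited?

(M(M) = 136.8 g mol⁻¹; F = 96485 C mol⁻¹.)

Q = I·t = 0.8350 A × 30348 s = 25340 C, so n(e⁻) = 25340/96485 = 0.2626 mol.
n(M) deposited = 8.98 / 136.8 = 0.06564 mol.
Electrons per atom = n(e⁻)/n(M) = 0.2626 / 0.06564 = 4.00 ≈ 4, so the ion is M⁴⁺.

4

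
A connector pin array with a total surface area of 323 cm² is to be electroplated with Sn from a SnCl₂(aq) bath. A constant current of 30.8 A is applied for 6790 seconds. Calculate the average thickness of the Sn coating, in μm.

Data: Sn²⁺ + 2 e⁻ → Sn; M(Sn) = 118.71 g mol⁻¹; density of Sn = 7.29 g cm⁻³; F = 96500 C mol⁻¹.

546 μm

Q = I·t = 30.80 × 6790.0 = 209100 C; n(e⁻) = 2.167 mol.
n(Sn) = n(e⁻)/2 = 1.084 mol, so m = 1.084 × 118.71 = 128.6 g.
Volume = m/ρ = 128.6 / 7.29 = 17.65 cm³.
Thickness = V/A = 17.65 / 323 = 0.0546 cm = 546 μm.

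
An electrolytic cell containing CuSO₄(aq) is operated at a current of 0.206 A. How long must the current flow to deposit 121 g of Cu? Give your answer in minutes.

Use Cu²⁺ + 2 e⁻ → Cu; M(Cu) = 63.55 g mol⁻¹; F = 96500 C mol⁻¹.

29700 min

n(Cu) = m/M = 121 / 63.55 = 1.904 mol.
Each Cu atom requires 2 electrons, so n(e⁻) = 2 × 1.904 = 3.808 mol.
Q = n(e⁻)·F = 3.808 × 96500 = 367500 C.
t = Q/I = 367500 / 0.2060 A = 1784000 s = 29700 min.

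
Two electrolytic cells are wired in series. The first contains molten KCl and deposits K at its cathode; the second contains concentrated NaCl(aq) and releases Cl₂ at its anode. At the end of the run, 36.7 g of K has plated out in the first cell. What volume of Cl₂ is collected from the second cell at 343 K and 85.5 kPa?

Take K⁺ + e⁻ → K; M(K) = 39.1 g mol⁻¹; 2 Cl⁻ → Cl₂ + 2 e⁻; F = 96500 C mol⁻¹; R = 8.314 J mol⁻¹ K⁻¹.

15.7 L

n(K) = 36.7 / 39.1 = 0.9386 mol, so n(e⁻) = 1 × 0.9386 = 0.9386 mol.
The cells are in series, so the same 0.9386 mol of electrons passes through the second cell.
2 Cl⁻ → Cl₂ + 2 e⁻ — 2 mol e⁻ per mol Cl₂, so n(Cl₂) = 0.9386/2 = 0.4693 mol.
V = nRT/P = (0.4693 × 8.314 × 343) / (85.5 × 10³) = 0.0157 m³ = 15.7 L.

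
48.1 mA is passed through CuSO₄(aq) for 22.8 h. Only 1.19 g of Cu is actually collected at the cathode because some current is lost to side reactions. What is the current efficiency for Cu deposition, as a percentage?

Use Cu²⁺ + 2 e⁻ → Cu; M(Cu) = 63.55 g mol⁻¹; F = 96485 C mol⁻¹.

91.5 %

Q = I·t = 0.04810 × 82080 = 3948 C; n(e⁻) = 3948/96485 = 0.04092 mol.
Theoretical n(Cu) = n(e⁻)/2 = 0.02046 mol, i.e. m_theo = 0.02046 × 63.55 = 1.300 g.
Efficiency = m_actual / m_theo = 1.19 / 1.300 = 91.5 %.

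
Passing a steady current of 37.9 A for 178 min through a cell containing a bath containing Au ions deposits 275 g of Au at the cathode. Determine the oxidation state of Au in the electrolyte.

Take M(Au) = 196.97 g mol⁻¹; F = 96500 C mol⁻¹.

Q = I·t = 37.90 A × 10680 s = 404800 C, so n(e⁻) = 404800/96500 = 4.195 mol.
n(Au) deposited = 275 / 196.97 = 1.396 mol.
Electrons per atom = n(e⁻)/n(Au) = 4.195 / 1.396 = 3.00 ≈ 3, so the ion is Au³⁺.

+3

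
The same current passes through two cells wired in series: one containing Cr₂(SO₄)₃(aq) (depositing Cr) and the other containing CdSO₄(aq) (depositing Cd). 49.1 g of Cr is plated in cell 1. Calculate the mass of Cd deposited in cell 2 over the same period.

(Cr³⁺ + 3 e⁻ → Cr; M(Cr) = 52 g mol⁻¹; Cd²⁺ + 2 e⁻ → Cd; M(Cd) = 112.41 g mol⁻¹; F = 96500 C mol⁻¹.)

159 g

n(Cr) = 49.1 / 52 = 0.9442 mol.
Since Cr³⁺ + 3 e⁻ → Cr, n(e⁻) passed = 3 × 0.9442 = 2.833 mol.
Cells in series carry the same charge, so the same 2.833 mol of electrons passes through cell 2.
Cd²⁺ + 2 e⁻ → Cd, so n(Cd) = 2.833 / 2 = 1.416 mol.
m(Cd) = 1.416 × 112.41 = 159 g.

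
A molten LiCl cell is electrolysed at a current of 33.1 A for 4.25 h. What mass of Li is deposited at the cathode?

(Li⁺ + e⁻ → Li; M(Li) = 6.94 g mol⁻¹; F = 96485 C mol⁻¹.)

Q = I·t = 33.10 A × 15300 s = 506400 C.
n(e⁻) = Q/F = 506400 / 96485 = 5.249 mol.
Li⁺ + e⁻ → Li, so n(Li) = n(e⁻)/1 = 5.249 mol.
m = n·M = 5.249 × 6.94 = 36.4 g.

36.4 g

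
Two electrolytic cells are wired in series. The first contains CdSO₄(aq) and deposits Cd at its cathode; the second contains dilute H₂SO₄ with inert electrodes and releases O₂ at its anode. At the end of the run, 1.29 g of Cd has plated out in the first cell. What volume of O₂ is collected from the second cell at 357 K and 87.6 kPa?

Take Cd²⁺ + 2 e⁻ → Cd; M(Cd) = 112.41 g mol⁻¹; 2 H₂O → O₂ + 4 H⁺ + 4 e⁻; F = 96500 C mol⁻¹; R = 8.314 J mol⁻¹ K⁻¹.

0.194 L

n(Cd) = 1.29 / 112.41 = 0.01148 mol, so n(e⁻) = 2 × 0.01148 = 0.02295 mol.
The cells are in series, so the same 0.02295 mol of electrons passes through the second cell.
2 H₂O → O₂ + 4 H⁺ + 4 e⁻ — 4 mol e⁻ per mol O₂, so n(O₂) = 0.02295/4 = 0.005738 mol.
V = nRT/P = (0.005738 × 8.314 × 357) / (87.6 × 10³) = 1.94 × 10⁻⁴ m³ = 0.194 L.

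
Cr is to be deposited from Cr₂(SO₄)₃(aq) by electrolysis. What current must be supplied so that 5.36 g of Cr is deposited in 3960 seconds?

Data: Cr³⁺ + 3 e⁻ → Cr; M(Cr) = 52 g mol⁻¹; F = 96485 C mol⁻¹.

7.53 A

n(Cr) = 5.36 / 52 = 0.1031 mol.
n(e⁻) = 3 × 0.1031 = 0.3092 mol.
Q = n(e⁻)·F = 0.3092 × 96485 = 29840 C.
I = Q/t = 29840 / 3960.0 s = 7.53 A.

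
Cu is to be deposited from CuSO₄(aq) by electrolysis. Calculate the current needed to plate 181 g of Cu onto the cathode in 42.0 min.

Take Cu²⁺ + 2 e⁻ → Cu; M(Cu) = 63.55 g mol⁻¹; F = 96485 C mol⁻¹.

n(Cu) = 181 / 63.55 = 2.848 mol.
n(e⁻) = 2 × 2.848 = 5.696 mol.
Q = n(e⁻)·F = 5.696 × 96485 = 549600 C.
I = Q/t = 549600 / 2520.0 s = 218 A.

218 A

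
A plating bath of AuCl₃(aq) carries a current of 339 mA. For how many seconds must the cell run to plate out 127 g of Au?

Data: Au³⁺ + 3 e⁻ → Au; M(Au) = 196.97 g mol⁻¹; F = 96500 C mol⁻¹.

5.51 × 10⁵ s

n(Au) = m/M = 127 / 196.97 = 0.6448 mol.
Each Au atom requires 3 electrons, so n(e⁻) = 3 × 0.6448 = 1.934 mol.
Q = n(e⁻)·F = 1.934 × 96500 = 186700 C.
t = Q/I = 186700 / 0.3390 A = 550600 s.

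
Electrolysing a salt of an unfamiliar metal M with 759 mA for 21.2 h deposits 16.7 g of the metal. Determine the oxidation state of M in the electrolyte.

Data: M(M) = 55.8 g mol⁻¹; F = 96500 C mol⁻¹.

Q = I·t = 0.7590 A × 76320 s = 57930 C, so n(e⁻) = 57930/96500 = 0.6003 mol.
n(M) deposited = 16.7 / 55.8 = 0.2993 mol.
Electrons per atom = n(e⁻)/n(M) = 0.6003 / 0.2993 = 2.01 ≈ 2, so the ion is M²⁺.

+2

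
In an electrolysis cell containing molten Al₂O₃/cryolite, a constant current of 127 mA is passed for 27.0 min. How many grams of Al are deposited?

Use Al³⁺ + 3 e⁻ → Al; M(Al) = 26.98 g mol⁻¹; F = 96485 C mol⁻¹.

0.0192 g

Q = I·t = 0.1270 A × 1620.0 s = 205.7 C.
n(e⁻) = Q/F = 205.7 / 96485 = 0.002132 mol.
Al³⁺ + 3 e⁻ → Al, so n(Al) = n(e⁻)/3 = 0.0007108 mol.
m = n·M = 0.0007108 × 26.98 = 0.0192 g.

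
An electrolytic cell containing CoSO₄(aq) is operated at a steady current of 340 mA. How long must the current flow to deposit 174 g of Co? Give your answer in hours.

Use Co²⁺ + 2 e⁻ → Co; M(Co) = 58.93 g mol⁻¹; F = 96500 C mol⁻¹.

n(Co) = m/M = 174 / 58.93 = 2.953 mol.
Each Co atom requires 2 electrons, so n(e⁻) = 2 × 2.953 = 5.905 mol.
Q = n(e⁻)·F = 5.905 × 96500 = 569900 C.
t = Q/I = 569900 / 0.3400 A = 1676000 s = 466 h.

466 h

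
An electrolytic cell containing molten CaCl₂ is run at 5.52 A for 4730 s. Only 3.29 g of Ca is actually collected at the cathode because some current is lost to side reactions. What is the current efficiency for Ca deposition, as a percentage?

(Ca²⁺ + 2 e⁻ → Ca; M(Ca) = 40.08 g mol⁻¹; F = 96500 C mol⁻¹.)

60.7 %

Q = I·t = 5.520 × 4730.0 = 26110 C; n(e⁻) = 26110/96500 = 0.2706 mol.
Theoretical n(Ca) = n(e⁻)/2 = 0.1353 mol, i.e. m_theo = 0.1353 × 40.08 = 5.422 g.
Efficiency = m_actual / m_theo = 3.29 / 5.422 = 60.7 %.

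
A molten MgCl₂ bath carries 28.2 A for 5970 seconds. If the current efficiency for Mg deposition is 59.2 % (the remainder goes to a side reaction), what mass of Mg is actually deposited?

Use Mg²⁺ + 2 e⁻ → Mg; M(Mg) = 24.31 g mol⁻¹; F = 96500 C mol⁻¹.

Q = I·t = 28.20 × 5970.0 = 168400 C.
n(e⁻) = 168400/96500 = 1.745 mol; theoretically n(Mg) = 1.745/2 = 0.8723 mol, m_theo = 21.21 g.
At 59.2 % efficiency, m_actual = 0.592 × 21.21 = 12.6 g.

12.6 g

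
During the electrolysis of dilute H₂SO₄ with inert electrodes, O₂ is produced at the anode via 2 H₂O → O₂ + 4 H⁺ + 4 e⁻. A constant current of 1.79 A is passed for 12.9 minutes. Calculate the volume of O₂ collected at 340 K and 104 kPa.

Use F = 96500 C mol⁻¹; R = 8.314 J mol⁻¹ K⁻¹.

Q = I·t = 1.790 A × 774.00 s = 1385 C.
n(e⁻) = Q/F = 1385 / 96500 = 0.01436 mol.
4 electrons are transferred per O₂ molecule, so n(O₂) = 0.01436 / 4 = 0.003589 mol.
V = nRT/P = (0.003589 × 8.314 × 340) / (104 × 10³ Pa) = 9.76 × 10⁻⁵ m³ = 0.0976 L.

0.0976 L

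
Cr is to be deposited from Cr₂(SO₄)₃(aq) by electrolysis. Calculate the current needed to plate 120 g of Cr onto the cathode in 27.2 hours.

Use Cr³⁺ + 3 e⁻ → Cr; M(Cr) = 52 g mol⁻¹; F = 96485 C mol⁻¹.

n(Cr) = 120 / 52 = 2.308 mol.
n(e⁻) = 3 × 2.308 = 6.923 mol.
Q = n(e⁻)·F = 6.923 × 96485 = 668000 C.
I = Q/t = 668000 / 97920 s = 6.82 A.

6.82 A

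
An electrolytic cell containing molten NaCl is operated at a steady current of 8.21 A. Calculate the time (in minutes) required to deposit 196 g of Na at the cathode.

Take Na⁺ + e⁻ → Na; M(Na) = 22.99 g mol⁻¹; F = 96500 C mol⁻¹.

n(Na) = m/M = 196 / 22.99 = 8.525 mol.
Each Na atom requires 1 electron, so n(e⁻) = 1 × 8.525 = 8.525 mol.
Q = n(e⁻)·F = 8.525 × 96500 = 822700 C.
t = Q/I = 822700 / 8.210 A = 100200 s = 1670 min.

1670 min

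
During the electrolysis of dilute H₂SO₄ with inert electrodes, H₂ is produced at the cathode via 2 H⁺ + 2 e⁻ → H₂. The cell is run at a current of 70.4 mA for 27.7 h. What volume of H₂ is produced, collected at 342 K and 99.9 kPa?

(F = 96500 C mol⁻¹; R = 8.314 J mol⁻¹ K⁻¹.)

Q = I·t = 0.07040 A × 99720 s = 7020 C.
n(e⁻) = Q/F = 7020 / 96500 = 0.07275 mol.
2 electrons are transferred per H₂ molecule, so n(H₂) = 0.07275 / 2 = 0.03637 mol.
V = nRT/P = (0.03637 × 8.314 × 342) / (99.9 × 10³ Pa) = 0.00104 m³ = 1.04 L.

1.04 L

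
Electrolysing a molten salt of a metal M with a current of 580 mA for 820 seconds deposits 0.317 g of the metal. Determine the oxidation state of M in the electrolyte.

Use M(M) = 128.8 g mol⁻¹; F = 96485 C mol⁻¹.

Q = I·t = 0.5800 A × 820.00 s = 475.6 C, so n(e⁻) = 475.6/96485 = 0.004929 mol.
n(M) deposited = 0.317 / 128.8 = 0.002461 mol.
Electrons per atom = n(e⁻)/n(M) = 0.004929 / 0.002461 = 2.00 ≈ 2, so the ion is M²⁺.

+2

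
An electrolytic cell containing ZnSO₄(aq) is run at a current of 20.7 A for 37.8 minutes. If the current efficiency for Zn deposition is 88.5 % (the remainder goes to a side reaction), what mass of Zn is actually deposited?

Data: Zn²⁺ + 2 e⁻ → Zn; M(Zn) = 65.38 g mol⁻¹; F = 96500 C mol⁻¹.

14.1 g

Q = I·t = 20.70 × 2268.0 = 46950 C.
n(e⁻) = 46950/96500 = 0.4865 mol; theoretically n(Zn) = 0.4865/2 = 0.2433 mol, m_theo = 15.90 g.
At 88.5 % efficiency, m_actual = 0.885 × 15.90 = 14.1 g.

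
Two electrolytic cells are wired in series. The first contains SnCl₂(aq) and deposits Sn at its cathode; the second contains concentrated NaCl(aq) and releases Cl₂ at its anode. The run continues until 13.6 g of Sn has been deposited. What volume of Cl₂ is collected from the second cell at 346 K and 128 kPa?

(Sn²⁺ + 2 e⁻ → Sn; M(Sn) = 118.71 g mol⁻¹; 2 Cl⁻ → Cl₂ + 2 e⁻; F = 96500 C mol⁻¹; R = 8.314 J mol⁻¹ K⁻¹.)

2.57 L

n(Sn) = 13.6 / 118.71 = 0.1146 mol, so n(e⁻) = 2 × 0.1146 = 0.2291 mol.
The cells are in series, so the same 0.2291 mol of electrons passes through the second cell.
2 Cl⁻ → Cl₂ + 2 e⁻ — 2 mol e⁻ per mol Cl₂, so n(Cl₂) = 0.2291/2 = 0.1146 mol.
V = nRT/P = (0.1146 × 8.314 × 346) / (128 × 10³) = 0.00257 m³ = 2.57 L.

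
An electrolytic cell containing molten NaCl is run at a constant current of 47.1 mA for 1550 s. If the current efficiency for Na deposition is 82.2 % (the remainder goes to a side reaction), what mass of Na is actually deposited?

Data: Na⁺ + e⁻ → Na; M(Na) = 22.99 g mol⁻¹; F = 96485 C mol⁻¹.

Q = I·t = 0.04710 × 1550.0 = 73.01 C.
n(e⁻) = 73.01/96485 = 0.0007566 mol; theoretically n(Na) = 0.0007566/1 = 0.0007566 mol, m_theo = 0.01740 g.
At 82.2 % efficiency, m_actual = 0.822 × 0.01740 = 0.0143 g.

0.0143 g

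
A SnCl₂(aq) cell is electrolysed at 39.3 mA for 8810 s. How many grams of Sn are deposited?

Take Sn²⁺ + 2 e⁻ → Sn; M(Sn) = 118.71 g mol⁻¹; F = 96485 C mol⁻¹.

0.213 g

Q = I·t = 0.03930 A × 8810.0 s = 346.2 C.
n(e⁻) = Q/F = 346.2 / 96485 = 0.003588 mol.
Sn²⁺ + 2 e⁻ → Sn, so n(Sn) = n(e⁻)/2 = 0.001794 mol.
m = n·M = 0.001794 × 118.71 = 0.213 g.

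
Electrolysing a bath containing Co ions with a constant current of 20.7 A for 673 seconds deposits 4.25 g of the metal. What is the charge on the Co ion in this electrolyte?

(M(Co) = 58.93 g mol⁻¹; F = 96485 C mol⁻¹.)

+2

Q = I·t = 20.70 A × 673.00 s = 13930 C, so n(e⁻) = 13930/96485 = 0.1444 mol.
n(Co) deposited = 4.25 / 58.93 = 0.07212 mol.
Electrons per atom = n(e⁻)/n(Co) = 0.1444 / 0.07212 = 2.00 ≈ 2, so the ion is Co²⁺.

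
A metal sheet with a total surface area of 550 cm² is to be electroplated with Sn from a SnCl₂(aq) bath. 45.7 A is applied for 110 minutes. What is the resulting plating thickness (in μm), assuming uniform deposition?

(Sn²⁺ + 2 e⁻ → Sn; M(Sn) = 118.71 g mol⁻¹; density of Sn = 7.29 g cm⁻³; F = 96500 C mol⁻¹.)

Q = I·t = 45.70 × 6600.0 = 301600 C; n(e⁻) = 3.126 mol.
n(Sn) = n(e⁻)/2 = 1.563 mol, so m = 1.563 × 118.71 = 185.5 g.
Volume = m/ρ = 185.5 / 7.29 = 25.45 cm³.
Thickness = V/A = 25.45 / 550 = 0.0463 cm = 463 μm.

463 μm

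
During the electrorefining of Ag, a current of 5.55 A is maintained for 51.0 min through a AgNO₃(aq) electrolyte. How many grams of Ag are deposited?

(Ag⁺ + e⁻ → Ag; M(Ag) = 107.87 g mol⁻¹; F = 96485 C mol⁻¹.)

19.0 g

Q = I·t = 5.550 A × 3060.0 s = 16980 C.
n(e⁻) = Q/F = 16980 / 96485 = 0.1760 mol.
Ag⁺ + e⁻ → Ag, so n(Ag) = n(e⁻)/1 = 0.1760 mol.
m = n·M = 0.1760 × 107.87 = 19.0 g.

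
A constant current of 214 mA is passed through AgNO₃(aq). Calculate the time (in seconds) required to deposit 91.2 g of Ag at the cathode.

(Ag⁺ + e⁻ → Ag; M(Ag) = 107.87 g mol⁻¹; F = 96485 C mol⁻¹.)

3.81 × 10⁵ s

n(Ag) = m/M = 91.2 / 107.87 = 0.8455 mol.
Each Ag atom requires 1 electron, so n(e⁻) = 1 × 0.8455 = 0.8455 mol.
Q = n(e⁻)·F = 0.8455 × 96485 = 81570 C.
t = Q/I = 81570 / 0.2140 A = 381200 s.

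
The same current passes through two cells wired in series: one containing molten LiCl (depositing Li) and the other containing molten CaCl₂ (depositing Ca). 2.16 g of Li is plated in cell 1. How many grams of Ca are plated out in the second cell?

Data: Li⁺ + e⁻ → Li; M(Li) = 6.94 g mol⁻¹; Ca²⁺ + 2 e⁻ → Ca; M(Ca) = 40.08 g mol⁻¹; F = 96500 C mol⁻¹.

6.24 g

n(Li) = 2.16 / 6.94 = 0.3112 mol.
Since Li⁺ + e⁻ → Li, n(e⁻) passed = 1 × 0.3112 = 0.3112 mol.
Cells in series carry the same charge, so the same 0.3112 mol of electrons passes through cell 2.
Ca²⁺ + 2 e⁻ → Ca, so n(Ca) = 0.3112 / 2 = 0.1556 mol.
m(Ca) = 0.1556 × 40.08 = 6.24 g.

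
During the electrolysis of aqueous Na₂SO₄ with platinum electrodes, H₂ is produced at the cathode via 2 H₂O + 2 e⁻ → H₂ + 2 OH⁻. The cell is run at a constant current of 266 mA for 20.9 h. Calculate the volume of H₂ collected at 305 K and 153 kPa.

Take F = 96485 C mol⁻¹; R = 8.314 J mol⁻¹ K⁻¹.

Q = I·t = 0.2660 A × 75240 s = 20010 C.
n(e⁻) = Q/F = 20010 / 96485 = 0.2074 mol.
2 electrons are transferred per H₂ molecule, so n(H₂) = 0.2074 / 2 = 0.1037 mol.
V = nRT/P = (0.1037 × 8.314 × 305) / (153 × 10³ Pa) = 0.00172 m³ = 1.72 L.

1.72 L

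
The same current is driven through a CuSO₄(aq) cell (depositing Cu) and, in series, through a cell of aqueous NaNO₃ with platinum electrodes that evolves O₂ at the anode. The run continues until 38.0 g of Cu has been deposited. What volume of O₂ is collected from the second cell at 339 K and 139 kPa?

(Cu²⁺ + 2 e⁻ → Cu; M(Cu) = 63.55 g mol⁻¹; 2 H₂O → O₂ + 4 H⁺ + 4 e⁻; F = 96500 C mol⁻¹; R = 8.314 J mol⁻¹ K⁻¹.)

n(Cu) = 38.0 / 63.55 = 0.5980 mol, so n(e⁻) = 2 × 0.5980 = 1.196 mol.
The cells are in series, so the same 1.196 mol of electrons passes through the second cell.
2 H₂O → O₂ + 4 H⁺ + 4 e⁻ — 4 mol e⁻ per mol O₂, so n(O₂) = 1.196/4 = 0.2990 mol.
V = nRT/P = (0.2990 × 8.314 × 339) / (139 × 10³) = 0.00606 m³ = 6.06 L.

6.06 L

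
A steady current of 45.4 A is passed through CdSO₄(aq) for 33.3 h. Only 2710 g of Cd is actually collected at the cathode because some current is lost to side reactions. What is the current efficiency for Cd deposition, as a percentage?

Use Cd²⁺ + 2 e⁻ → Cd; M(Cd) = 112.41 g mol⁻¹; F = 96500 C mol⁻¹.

85.5 %

Q = I·t = 45.40 × 119880 = 5443000 C; n(e⁻) = 5443000/96500 = 56.40 mol.
Theoretical n(Cd) = n(e⁻)/2 = 28.20 mol, i.e. m_theo = 28.20 × 112.41 = 3170 g.
Efficiency = m_actual / m_theo = 2710 / 3170 = 85.5 %.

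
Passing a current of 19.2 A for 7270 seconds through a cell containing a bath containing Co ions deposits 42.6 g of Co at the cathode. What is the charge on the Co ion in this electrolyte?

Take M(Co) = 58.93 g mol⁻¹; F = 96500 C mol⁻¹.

+2

Q = I·t = 19.20 A × 7270.0 s = 139600 C, so n(e⁻) = 139600/96500 = 1.446 mol.
n(Co) deposited = 42.6 / 58.93 = 0.7229 mol.
Electrons per atom = n(e⁻)/n(Co) = 1.446 / 0.7229 = 2.00 ≈ 2, so the ion is Co²⁺.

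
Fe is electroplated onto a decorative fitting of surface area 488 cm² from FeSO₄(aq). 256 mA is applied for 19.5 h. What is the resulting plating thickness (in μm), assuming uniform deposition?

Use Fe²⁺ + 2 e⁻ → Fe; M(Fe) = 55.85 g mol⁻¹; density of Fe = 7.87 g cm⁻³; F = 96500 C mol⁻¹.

Q = I·t = 0.2560 × 70200 = 17970 C; n(e⁻) = 0.1862 mol.
n(Fe) = n(e⁻)/2 = 0.09312 mol, so m = 0.09312 × 55.85 = 5.200 g.
Volume = m/ρ = 5.200 / 7.87 = 0.6608 cm³.
Thickness = V/A = 0.6608 / 488 = 0.00135 cm = 13.5 μm.

13.5 μm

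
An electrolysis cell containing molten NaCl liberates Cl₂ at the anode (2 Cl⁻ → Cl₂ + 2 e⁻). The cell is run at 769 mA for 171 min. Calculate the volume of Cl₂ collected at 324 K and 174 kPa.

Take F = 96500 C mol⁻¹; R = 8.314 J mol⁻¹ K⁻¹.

Q = I·t = 0.7690 A × 10260 s = 7890 C.
n(e⁻) = Q/F = 7890 / 96500 = 0.08176 mol.
2 electrons are transferred per Cl₂ molecule, so n(Cl₂) = 0.08176 / 2 = 0.04088 mol.
V = nRT/P = (0.04088 × 8.314 × 324) / (174 × 10³ Pa) = 6.33 × 10⁻⁴ m³ = 0.633 L.

0.633 L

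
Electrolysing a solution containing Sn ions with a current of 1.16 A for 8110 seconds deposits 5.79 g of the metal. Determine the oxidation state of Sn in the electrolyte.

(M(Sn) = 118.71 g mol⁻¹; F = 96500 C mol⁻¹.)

+2

Q = I·t = 1.160 A × 8110.0 s = 9408 C, so n(e⁻) = 9408/96500 = 0.09749 mol.
n(Sn) deposited = 5.79 / 118.71 = 0.04877 mol.
Electrons per atom = n(e⁻)/n(Sn) = 0.09749 / 0.04877 = 2.00 ≈ 2, so the ion is Sn²⁺.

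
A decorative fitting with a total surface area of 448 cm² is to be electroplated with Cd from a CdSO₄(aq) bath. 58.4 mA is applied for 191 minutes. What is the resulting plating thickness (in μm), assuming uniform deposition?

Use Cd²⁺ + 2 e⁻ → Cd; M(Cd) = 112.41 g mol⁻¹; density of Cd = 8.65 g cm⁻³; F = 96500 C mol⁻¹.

1.01 μm

Q = I·t = 0.05840 × 11460 = 669.3 C; n(e⁻) = 0.006935 mol.
n(Cd) = n(e⁻)/2 = 0.003468 mol, so m = 0.003468 × 112.41 = 0.3898 g.
Volume = m/ρ = 0.3898 / 8.65 = 0.04506 cm³.
Thickness = V/A = 0.04506 / 448 = 1.01 × 10⁻⁴ cm = 1.01 μm.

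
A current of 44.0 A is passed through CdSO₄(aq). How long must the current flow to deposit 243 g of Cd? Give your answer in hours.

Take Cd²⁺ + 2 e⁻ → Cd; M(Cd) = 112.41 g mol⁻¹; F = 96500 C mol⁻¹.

2.63 h

n(Cd) = m/M = 243 / 112.41 = 2.162 mol.
Each Cd atom requires 2 electrons, so n(e⁻) = 2 × 2.162 = 4.323 mol.
Q = n(e⁻)·F = 4.323 × 96500 = 417200 C.
t = Q/I = 417200 / 44.00 A = 9482 s = 2.63 h.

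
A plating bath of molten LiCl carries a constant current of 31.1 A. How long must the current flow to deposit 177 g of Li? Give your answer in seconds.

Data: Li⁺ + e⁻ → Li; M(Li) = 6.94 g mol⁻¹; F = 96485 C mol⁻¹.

n(Li) = m/M = 177 / 6.94 = 25.50 mol.
Each Li atom requires 1 electron, so n(e⁻) = 1 × 25.50 = 25.50 mol.
Q = n(e⁻)·F = 25.50 × 96485 = 2461000 C.
t = Q/I = 2461000 / 31.10 A = 79120 s.

79100 s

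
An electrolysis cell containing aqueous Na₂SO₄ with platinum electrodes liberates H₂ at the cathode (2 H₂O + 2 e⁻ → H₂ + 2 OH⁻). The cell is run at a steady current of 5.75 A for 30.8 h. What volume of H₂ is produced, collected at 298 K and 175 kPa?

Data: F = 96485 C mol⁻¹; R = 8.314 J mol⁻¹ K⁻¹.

46.8 L

Q = I·t = 5.750 A × 110880 s = 637600 C.
n(e⁻) = Q/F = 637600 / 96485 = 6.608 mol.
2 electrons are transferred per H₂ molecule, so n(H₂) = 6.608 / 2 = 3.304 mol.
V = nRT/P = (3.304 × 8.314 × 298) / (175 × 10³ Pa) = 0.0468 m³ = 46.8 L.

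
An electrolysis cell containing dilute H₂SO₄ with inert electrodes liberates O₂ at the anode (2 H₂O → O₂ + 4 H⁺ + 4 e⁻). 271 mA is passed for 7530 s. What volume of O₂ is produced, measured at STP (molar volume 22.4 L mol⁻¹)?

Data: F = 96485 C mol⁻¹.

0.118 L

Q = I·t = 0.2710 A × 7530.0 s = 2041 C.
n(e⁻) = Q/F = 2041 / 96485 = 0.02115 mol.
4 electrons are transferred per O₂ molecule, so n(O₂) = 0.02115 / 4 = 0.005287 mol.
V = n × V_m = 0.005287 × 22.4 = 0.118 L.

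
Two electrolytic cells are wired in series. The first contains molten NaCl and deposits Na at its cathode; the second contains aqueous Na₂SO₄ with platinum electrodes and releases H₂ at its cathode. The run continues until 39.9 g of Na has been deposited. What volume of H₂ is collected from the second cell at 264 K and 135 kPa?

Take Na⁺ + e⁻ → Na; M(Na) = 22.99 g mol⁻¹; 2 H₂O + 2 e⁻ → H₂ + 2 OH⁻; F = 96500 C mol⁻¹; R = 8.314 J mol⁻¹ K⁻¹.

14.1 L

n(Na) = 39.9 / 22.99 = 1.736 mol, so n(e⁻) = 1 × 1.736 = 1.736 mol.
The cells are in series, so the same 1.736 mol of electrons passes through the second cell.
2 H₂O + 2 e⁻ → H₂ + 2 OH⁻ — 2 mol e⁻ per mol H₂, so n(H₂) = 1.736/2 = 0.8678 mol.
V = nRT/P = (0.8678 × 8.314 × 264) / (135 × 10³) = 0.0141 m³ = 14.1 L.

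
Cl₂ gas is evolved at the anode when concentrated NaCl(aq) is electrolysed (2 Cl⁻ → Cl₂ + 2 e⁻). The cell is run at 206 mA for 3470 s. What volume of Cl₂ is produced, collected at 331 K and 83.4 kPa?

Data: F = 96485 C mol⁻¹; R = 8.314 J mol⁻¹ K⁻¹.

Q = I·t = 0.2060 A × 3470.0 s = 714.8 C.
n(e⁻) = Q/F = 714.8 / 96485 = 0.007409 mol.
2 electrons are transferred per Cl₂ molecule, so n(Cl₂) = 0.007409 / 2 = 0.003704 mol.
V = nRT/P = (0.003704 × 8.314 × 331) / (83.4 × 10³ Pa) = 1.22 × 10⁻⁴ m³ = 0.122 L.

0.122 L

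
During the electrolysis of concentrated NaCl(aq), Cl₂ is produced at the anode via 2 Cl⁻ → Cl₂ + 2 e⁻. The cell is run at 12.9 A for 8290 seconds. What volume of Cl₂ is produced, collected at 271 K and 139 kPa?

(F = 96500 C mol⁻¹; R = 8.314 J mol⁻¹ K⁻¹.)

8.98 L

Q = I·t = 12.90 A × 8290.0 s = 106900 C.
n(e⁻) = Q/F = 106900 / 96500 = 1.108 mol.
2 electrons are transferred per Cl₂ molecule, so n(Cl₂) = 1.108 / 2 = 0.5541 mol.
V = nRT/P = (0.5541 × 8.314 × 271) / (139 × 10³ Pa) = 0.00898 m³ = 8.98 L.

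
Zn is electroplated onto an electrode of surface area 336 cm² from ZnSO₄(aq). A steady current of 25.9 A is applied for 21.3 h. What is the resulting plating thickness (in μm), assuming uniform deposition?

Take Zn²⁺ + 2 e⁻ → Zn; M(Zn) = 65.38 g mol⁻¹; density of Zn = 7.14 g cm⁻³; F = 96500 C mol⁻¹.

2800 μm

Q = I·t = 25.90 × 76680 = 1986000 C; n(e⁻) = 20.58 mol.
n(Zn) = n(e⁻)/2 = 10.29 mol, so m = 10.29 × 65.38 = 672.8 g.
Volume = m/ρ = 672.8 / 7.14 = 94.23 cm³.
Thickness = V/A = 94.23 / 336 = 0.280 cm = 2800 μm.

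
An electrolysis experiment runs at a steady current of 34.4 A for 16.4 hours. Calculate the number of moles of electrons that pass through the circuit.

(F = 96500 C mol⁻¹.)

Q = I·t = 34.40 A × 59040 s = 2031000 C.
n(e⁻) = Q/F = 2031000 / 96500 = 21.0 mol.

21.0 mol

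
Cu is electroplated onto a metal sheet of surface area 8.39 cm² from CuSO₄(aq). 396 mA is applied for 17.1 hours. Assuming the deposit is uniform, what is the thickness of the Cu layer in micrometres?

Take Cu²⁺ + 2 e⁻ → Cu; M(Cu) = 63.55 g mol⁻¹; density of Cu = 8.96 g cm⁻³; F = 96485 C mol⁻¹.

1070 μm

Q = I·t = 0.3960 × 61560 = 24380 C; n(e⁻) = 0.2527 mol.
n(Cu) = n(e⁻)/2 = 0.1263 mol, so m = 0.1263 × 63.55 = 8.028 g.
Volume = m/ρ = 8.028 / 8.96 = 0.8960 cm³.
Thickness = V/A = 0.8960 / 8.39 = 0.107 cm = 1070 μm.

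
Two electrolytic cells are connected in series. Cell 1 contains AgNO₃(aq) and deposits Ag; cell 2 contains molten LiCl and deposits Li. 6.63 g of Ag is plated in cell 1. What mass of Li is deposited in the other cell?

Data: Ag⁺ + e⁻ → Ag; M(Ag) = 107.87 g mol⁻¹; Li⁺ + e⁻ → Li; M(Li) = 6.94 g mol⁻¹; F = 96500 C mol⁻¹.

n(Ag) = 6.63 / 107.87 = 0.06146 mol.
Since Ag⁺ + e⁻ → Ag, n(e⁻) passed = 1 × 0.06146 = 0.06146 mol.
Cells in series carry the same charge, so the same 0.06146 mol of electrons passes through cell 2.
Li⁺ + e⁻ → Li, so n(Li) = 0.06146 / 1 = 0.06146 mol.
m(Li) = 0.06146 × 6.94 = 0.427 g.

0.427 g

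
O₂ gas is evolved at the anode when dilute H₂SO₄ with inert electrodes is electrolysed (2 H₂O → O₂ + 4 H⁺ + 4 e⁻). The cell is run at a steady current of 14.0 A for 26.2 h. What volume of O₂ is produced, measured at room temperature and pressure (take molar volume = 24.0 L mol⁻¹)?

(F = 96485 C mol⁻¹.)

82.1 L

Q = I·t = 14.00 A × 94320 s = 1320000 C.
n(e⁻) = Q/F = 1320000 / 96485 = 13.69 mol.
4 electrons are transferred per O₂ molecule, so n(O₂) = 13.69 / 4 = 3.421 mol.
V = n × V_m = 3.421 × 24.0 = 82.1 L.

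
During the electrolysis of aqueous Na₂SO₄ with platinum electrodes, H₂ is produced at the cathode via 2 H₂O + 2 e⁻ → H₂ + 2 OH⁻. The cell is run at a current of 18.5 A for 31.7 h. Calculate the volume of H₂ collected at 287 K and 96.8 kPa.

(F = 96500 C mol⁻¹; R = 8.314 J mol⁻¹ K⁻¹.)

270 L

Q = I·t = 18.50 A × 114120 s = 2111000 C.
n(e⁻) = Q/F = 2111000 / 96500 = 21.88 mol.
2 electrons are transferred per H₂ molecule, so n(H₂) = 21.88 / 2 = 10.94 mol.
V = nRT/P = (10.94 × 8.314 × 287) / (96.8 × 10³ Pa) = 0.270 m³ = 270 L.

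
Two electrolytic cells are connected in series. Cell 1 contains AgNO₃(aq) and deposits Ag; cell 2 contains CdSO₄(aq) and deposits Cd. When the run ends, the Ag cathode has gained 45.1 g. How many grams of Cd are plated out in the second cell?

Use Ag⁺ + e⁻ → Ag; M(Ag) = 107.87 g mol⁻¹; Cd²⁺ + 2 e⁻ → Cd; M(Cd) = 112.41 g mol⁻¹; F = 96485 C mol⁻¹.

n(Ag) = 45.1 / 107.87 = 0.4181 mol.
Since Ag⁺ + e⁻ → Ag, n(e⁻) passed = 1 × 0.4181 = 0.4181 mol.
Cells in series carry the same charge, so the same 0.4181 mol of electrons passes through cell 2.
Cd²⁺ + 2 e⁻ → Cd, so n(Cd) = 0.4181 / 2 = 0.2090 mol.
m(Cd) = 0.2090 × 112.41 = 23.5 g.

23.5 g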